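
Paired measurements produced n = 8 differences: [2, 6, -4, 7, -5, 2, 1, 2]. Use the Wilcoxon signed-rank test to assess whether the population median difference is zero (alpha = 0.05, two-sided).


Step 1: Drop any zero differences (none here) and take |d_i|.
|d| = [2, 6, 4, 7, 5, 2, 1, 2]
Step 2: Midrank |d_i| (ties get averaged ranks).
ranks: |2|->3, |6|->7, |4|->5, |7|->8, |5|->6, |2|->3, |1|->1, |2|->3
Step 3: Attach original signs; sum ranks with positive sign and with negative sign.
W+ = 3 + 7 + 8 + 3 + 1 + 3 = 25
W- = 5 + 6 = 11
(Check: W+ + W- = 36 should equal n(n+1)/2 = 36.)
Step 4: Test statistic W = min(W+, W-) = 11.
Step 5: Ties in |d|, so use the tie-corrected normal approximation.
        E[W] = n(n+1)/4 = 8*9/4 = 18.
        Tie groups: |d|=2 (t=3); sum(t^3 - t) = 24.
        Var[W] = n(n+1)(2n+1)/24 - sum(t^3-t)/48 = 1224/24 - 24/48 = 50.5.
        z = (W - E[W]) / sqrt(Var[W]) = (11 - 18) / 7.1063 = -0.9850.
        Two-sided p = 2*Phi(z) = 0.324606.
Step 6: alpha = 0.05. fail to reject H0.

W+ = 25, W- = 11, W = min = 11, p = 0.324606, fail to reject H0.


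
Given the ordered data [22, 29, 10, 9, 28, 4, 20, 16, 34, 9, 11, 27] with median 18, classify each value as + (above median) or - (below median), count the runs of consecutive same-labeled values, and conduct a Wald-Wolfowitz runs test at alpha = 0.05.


Step 1: Compute median = 18; label A = above, B = below.
Labels in order: AABBABABABBA  (n_A = 6, n_B = 6)
Step 2: Count runs R = 9.
Step 3: Under H0 (random ordering), E[R] = 2*n_A*n_B/(n_A+n_B) + 1 = 2*6*6/12 + 1 = 7.0000.
        Var[R] = 2*n_A*n_B*(2*n_A*n_B - n_A - n_B) / ((n_A+n_B)^2 * (n_A+n_B-1)) = 4320/1584 = 2.7273.
        SD[R] = 1.6514.
Step 4: Continuity-corrected z = (R - 0.5 - E[R]) / SD[R] = (9 - 0.5 - 7.0000) / 1.6514 = 0.9083.
Step 5: Two-sided p-value via normal approximation = 2*(1 - Phi(|z|)) = 0.363722.
Step 6: alpha = 0.05. fail to reject H0.

R = 9, z = 0.9083, p = 0.363722, fail to reject H0.


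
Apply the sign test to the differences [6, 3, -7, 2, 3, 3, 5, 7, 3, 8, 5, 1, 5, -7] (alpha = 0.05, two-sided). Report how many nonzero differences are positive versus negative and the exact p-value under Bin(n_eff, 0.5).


Step 1: Discard zero differences. Original n = 14; n_eff = number of nonzero differences = 14.
Nonzero differences (with sign): +6, +3, -7, +2, +3, +3, +5, +7, +3, +8, +5, +1, +5, -7
Step 2: Count signs: positive = 12, negative = 2.
Step 3: Under H0: P(positive) = 0.5, so the number of positives S ~ Bin(14, 0.5).
Step 4: Two-sided exact p-value = sum of Bin(14,0.5) probabilities at or below the observed probability = 0.012939.
Step 5: alpha = 0.05. reject H0.

n_eff = 14, pos = 12, neg = 2, p = 0.012939, reject H0.


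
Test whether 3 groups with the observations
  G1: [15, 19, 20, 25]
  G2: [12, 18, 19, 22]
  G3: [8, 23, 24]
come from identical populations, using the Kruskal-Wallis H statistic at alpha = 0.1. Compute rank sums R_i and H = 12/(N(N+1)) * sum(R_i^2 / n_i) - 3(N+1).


Step 1: Combine all N = 11 observations and assign midranks.
sorted (value, group, rank): (8,G3,1), (12,G2,2), (15,G1,3), (18,G2,4), (19,G1,5.5), (19,G2,5.5), (20,G1,7), (22,G2,8), (23,G3,9), (24,G3,10), (25,G1,11)
Step 2: Sum ranks within each group.
R_1 = 26.5 (n_1 = 4)
R_2 = 19.5 (n_2 = 4)
R_3 = 20 (n_3 = 3)
Step 3: H = 12/(N(N+1)) * sum(R_i^2/n_i) - 3(N+1)
     = 12/(11*12) * (26.5^2/4 + 19.5^2/4 + 20^2/3) - 3*12
     = 0.090909 * 403.958 - 36
     = 0.723485.
Step 4: Ties present; correction factor C = 1 - 6/(11^3 - 11) = 0.995455. Corrected H = 0.723485 / 0.995455 = 0.726788.
Step 5: Under H0, H ~ chi^2(2); p-value = 0.695312.
Step 6: alpha = 0.1. fail to reject H0.

H = 0.7268, df = 2, p = 0.695312, fail to reject H0.


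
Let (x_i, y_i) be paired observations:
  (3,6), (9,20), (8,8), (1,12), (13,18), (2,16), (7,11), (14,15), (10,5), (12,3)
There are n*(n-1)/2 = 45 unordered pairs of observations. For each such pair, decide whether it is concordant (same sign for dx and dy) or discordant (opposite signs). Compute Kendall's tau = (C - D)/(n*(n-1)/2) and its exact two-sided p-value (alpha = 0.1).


Step 1: Enumerate the 45 unordered pairs (i,j) with i<j and classify each by sign(x_j-x_i) * sign(y_j-y_i).
  (1,2):dx=+6,dy=+14->C; (1,3):dx=+5,dy=+2->C; (1,4):dx=-2,dy=+6->D; (1,5):dx=+10,dy=+12->C
  (1,6):dx=-1,dy=+10->D; (1,7):dx=+4,dy=+5->C; (1,8):dx=+11,dy=+9->C; (1,9):dx=+7,dy=-1->D
  (1,10):dx=+9,dy=-3->D; (2,3):dx=-1,dy=-12->C; (2,4):dx=-8,dy=-8->C; (2,5):dx=+4,dy=-2->D
  (2,6):dx=-7,dy=-4->C; (2,7):dx=-2,dy=-9->C; (2,8):dx=+5,dy=-5->D; (2,9):dx=+1,dy=-15->D
  (2,10):dx=+3,dy=-17->D; (3,4):dx=-7,dy=+4->D; (3,5):dx=+5,dy=+10->C; (3,6):dx=-6,dy=+8->D
  (3,7):dx=-1,dy=+3->D; (3,8):dx=+6,dy=+7->C; (3,9):dx=+2,dy=-3->D; (3,10):dx=+4,dy=-5->D
  (4,5):dx=+12,dy=+6->C; (4,6):dx=+1,dy=+4->C; (4,7):dx=+6,dy=-1->D; (4,8):dx=+13,dy=+3->C
  (4,9):dx=+9,dy=-7->D; (4,10):dx=+11,dy=-9->D; (5,6):dx=-11,dy=-2->C; (5,7):dx=-6,dy=-7->C
  (5,8):dx=+1,dy=-3->D; (5,9):dx=-3,dy=-13->C; (5,10):dx=-1,dy=-15->C; (6,7):dx=+5,dy=-5->D
  (6,8):dx=+12,dy=-1->D; (6,9):dx=+8,dy=-11->D; (6,10):dx=+10,dy=-13->D; (7,8):dx=+7,dy=+4->C
  (7,9):dx=+3,dy=-6->D; (7,10):dx=+5,dy=-8->D; (8,9):dx=-4,dy=-10->C; (8,10):dx=-2,dy=-12->C
  (9,10):dx=+2,dy=-2->D
Step 2: C = 21, D = 24, total pairs = 45.
Step 3: tau = (C - D)/(n(n-1)/2) = (21 - 24)/45 = -0.066667.
Step 4: Exact two-sided p-value (enumerate n! = 3628800 permutations of y under H0): p = 0.861801.
Step 5: alpha = 0.1. fail to reject H0.

tau_b = -0.0667 (C=21, D=24), p = 0.861801, fail to reject H0.


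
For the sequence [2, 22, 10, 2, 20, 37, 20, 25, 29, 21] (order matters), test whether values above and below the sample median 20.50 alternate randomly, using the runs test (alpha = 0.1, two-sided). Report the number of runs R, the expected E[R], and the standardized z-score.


Step 1: Compute median = 20.50; label A = above, B = below.
Labels in order: BABBBABAAA  (n_A = 5, n_B = 5)
Step 2: Count runs R = 6.
Step 3: Under H0 (random ordering), E[R] = 2*n_A*n_B/(n_A+n_B) + 1 = 2*5*5/10 + 1 = 6.0000.
        Var[R] = 2*n_A*n_B*(2*n_A*n_B - n_A - n_B) / ((n_A+n_B)^2 * (n_A+n_B-1)) = 2000/900 = 2.2222.
        SD[R] = 1.4907.
Step 4: R = E[R], so z = 0 with no continuity correction.
Step 5: Two-sided p-value via normal approximation = 2*(1 - Phi(|z|)) = 1.000000.
Step 6: alpha = 0.1. fail to reject H0.

R = 6, z = 0.0000, p = 1.000000, fail to reject H0.


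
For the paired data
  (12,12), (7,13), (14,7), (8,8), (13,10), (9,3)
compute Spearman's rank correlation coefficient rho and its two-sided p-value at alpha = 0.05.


Step 1: Rank x and y separately (midranks; no ties here).
rank(x): 12->4, 7->1, 14->6, 8->2, 13->5, 9->3
rank(y): 12->5, 13->6, 7->2, 8->3, 10->4, 3->1
Step 2: d_i = R_x(i) - R_y(i); compute d_i^2.
  (4-5)^2=1, (1-6)^2=25, (6-2)^2=16, (2-3)^2=1, (5-4)^2=1, (3-1)^2=4
sum(d^2) = 48.
Step 3: rho = 1 - 6*48 / (6*(6^2 - 1)) = 1 - 288/210 = -0.371429.
Step 4: Under H0, t = rho * sqrt((n-2)/(1-rho^2)) = -0.8001 ~ t(4).
Step 5: Two-sided p-value from the t-distribution with 4 df = 0.468478.
Step 6: alpha = 0.05. fail to reject H0.

rho = -0.3714, p = 0.468478, fail to reject H0 at alpha = 0.05.


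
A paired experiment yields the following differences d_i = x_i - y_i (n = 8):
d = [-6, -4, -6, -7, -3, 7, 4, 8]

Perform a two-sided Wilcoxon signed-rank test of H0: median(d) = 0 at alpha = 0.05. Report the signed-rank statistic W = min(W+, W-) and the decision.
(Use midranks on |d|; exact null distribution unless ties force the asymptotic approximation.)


Step 1: Drop any zero differences (none here) and take |d_i|.
|d| = [6, 4, 6, 7, 3, 7, 4, 8]
Step 2: Midrank |d_i| (ties get averaged ranks).
ranks: |6|->4.5, |4|->2.5, |6|->4.5, |7|->6.5, |3|->1, |7|->6.5, |4|->2.5, |8|->8
Step 3: Attach original signs; sum ranks with positive sign and with negative sign.
W+ = 6.5 + 2.5 + 8 = 17
W- = 4.5 + 2.5 + 4.5 + 6.5 + 1 = 19
(Check: W+ + W- = 36 should equal n(n+1)/2 = 36.)
Step 4: Test statistic W = min(W+, W-) = 17.
Step 5: Ties in |d|, so use the tie-corrected normal approximation.
        E[W] = n(n+1)/4 = 8*9/4 = 18.
        Tie groups: |d|=4 (t=2), |d|=6 (t=2), |d|=7 (t=2); sum(t^3 - t) = 18.
        Var[W] = n(n+1)(2n+1)/24 - sum(t^3-t)/48 = 1224/24 - 18/48 = 50.625.
        z = (W - E[W]) / sqrt(Var[W]) = (17 - 18) / 7.1151 = -0.1405.
        Two-sided p = 2*Phi(z) = 0.888229.
Step 6: alpha = 0.05. fail to reject H0.

W+ = 17, W- = 19, W = min = 17, p = 0.888229, fail to reject H0.


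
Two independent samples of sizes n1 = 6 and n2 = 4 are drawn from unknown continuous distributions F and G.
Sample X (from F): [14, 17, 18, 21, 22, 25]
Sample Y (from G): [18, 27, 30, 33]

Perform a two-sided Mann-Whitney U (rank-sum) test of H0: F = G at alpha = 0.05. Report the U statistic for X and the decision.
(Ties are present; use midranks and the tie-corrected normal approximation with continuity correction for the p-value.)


Step 1: Combine and sort all 10 observations; assign midranks.
sorted (value, group): (14,X), (17,X), (18,X), (18,Y), (21,X), (22,X), (25,X), (27,Y), (30,Y), (33,Y)
ranks: 14->1, 17->2, 18->3.5, 18->3.5, 21->5, 22->6, 25->7, 27->8, 30->9, 33->10
Step 2: Rank sum for X: R1 = 1 + 2 + 3.5 + 5 + 6 + 7 = 24.5.
Step 3: U_X = R1 - n1(n1+1)/2 = 24.5 - 6*7/2 = 24.5 - 21 = 3.5.
       U_Y = n1*n2 - U_X = 24 - 3.5 = 20.5.
Step 4: Ties are present, so use the tie-corrected normal approximation (with continuity correction) for the p-value.
Step 5: p-value = 0.087118; compare to alpha = 0.05. fail to reject H0.

U_X = 3.5, p = 0.087118, fail to reject H0 at alpha = 0.05.


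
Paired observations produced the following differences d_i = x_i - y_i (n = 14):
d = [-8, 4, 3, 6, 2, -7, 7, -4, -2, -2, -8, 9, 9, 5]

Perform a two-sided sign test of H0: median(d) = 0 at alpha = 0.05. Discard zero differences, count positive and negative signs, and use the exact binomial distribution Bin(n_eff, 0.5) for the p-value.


Step 1: Discard zero differences. Original n = 14; n_eff = number of nonzero differences = 14.
Nonzero differences (with sign): -8, +4, +3, +6, +2, -7, +7, -4, -2, -2, -8, +9, +9, +5
Step 2: Count signs: positive = 8, negative = 6.
Step 3: Under H0: P(positive) = 0.5, so the number of positives S ~ Bin(14, 0.5).
Step 4: Two-sided exact p-value = sum of Bin(14,0.5) probabilities at or below the observed probability = 0.790527.
Step 5: alpha = 0.05. fail to reject H0.

n_eff = 14, pos = 8, neg = 6, p = 0.790527, fail to reject H0.


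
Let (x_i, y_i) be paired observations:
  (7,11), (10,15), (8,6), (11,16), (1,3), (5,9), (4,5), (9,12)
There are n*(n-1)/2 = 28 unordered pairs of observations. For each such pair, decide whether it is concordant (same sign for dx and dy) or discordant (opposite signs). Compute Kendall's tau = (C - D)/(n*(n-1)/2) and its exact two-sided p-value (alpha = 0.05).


Step 1: Enumerate the 28 unordered pairs (i,j) with i<j and classify each by sign(x_j-x_i) * sign(y_j-y_i).
  (1,2):dx=+3,dy=+4->C; (1,3):dx=+1,dy=-5->D; (1,4):dx=+4,dy=+5->C; (1,5):dx=-6,dy=-8->C
  (1,6):dx=-2,dy=-2->C; (1,7):dx=-3,dy=-6->C; (1,8):dx=+2,dy=+1->C; (2,3):dx=-2,dy=-9->C
  (2,4):dx=+1,dy=+1->C; (2,5):dx=-9,dy=-12->C; (2,6):dx=-5,dy=-6->C; (2,7):dx=-6,dy=-10->C
  (2,8):dx=-1,dy=-3->C; (3,4):dx=+3,dy=+10->C; (3,5):dx=-7,dy=-3->C; (3,6):dx=-3,dy=+3->D
  (3,7):dx=-4,dy=-1->C; (3,8):dx=+1,dy=+6->C; (4,5):dx=-10,dy=-13->C; (4,6):dx=-6,dy=-7->C
  (4,7):dx=-7,dy=-11->C; (4,8):dx=-2,dy=-4->C; (5,6):dx=+4,dy=+6->C; (5,7):dx=+3,dy=+2->C
  (5,8):dx=+8,dy=+9->C; (6,7):dx=-1,dy=-4->C; (6,8):dx=+4,dy=+3->C; (7,8):dx=+5,dy=+7->C
Step 2: C = 26, D = 2, total pairs = 28.
Step 3: tau = (C - D)/(n(n-1)/2) = (26 - 2)/28 = 0.857143.
Step 4: Exact two-sided p-value (enumerate n! = 40320 permutations of y under H0): p = 0.001736.
Step 5: alpha = 0.05. reject H0.

tau_b = 0.8571 (C=26, D=2), p = 0.001736, reject H0.


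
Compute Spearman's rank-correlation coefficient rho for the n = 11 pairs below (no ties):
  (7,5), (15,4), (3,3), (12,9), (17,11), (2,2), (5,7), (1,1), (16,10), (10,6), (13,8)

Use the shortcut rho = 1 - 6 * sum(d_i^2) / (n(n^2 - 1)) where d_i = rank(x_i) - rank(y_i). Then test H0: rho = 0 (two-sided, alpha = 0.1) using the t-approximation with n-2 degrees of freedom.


Step 1: Rank x and y separately (midranks; no ties here).
rank(x): 7->5, 15->9, 3->3, 12->7, 17->11, 2->2, 5->4, 1->1, 16->10, 10->6, 13->8
rank(y): 5->5, 4->4, 3->3, 9->9, 11->11, 2->2, 7->7, 1->1, 10->10, 6->6, 8->8
Step 2: d_i = R_x(i) - R_y(i); compute d_i^2.
  (5-5)^2=0, (9-4)^2=25, (3-3)^2=0, (7-9)^2=4, (11-11)^2=0, (2-2)^2=0, (4-7)^2=9, (1-1)^2=0, (10-10)^2=0, (6-6)^2=0, (8-8)^2=0
sum(d^2) = 38.
Step 3: rho = 1 - 6*38 / (11*(11^2 - 1)) = 1 - 228/1320 = 0.827273.
Step 4: Under H0, t = rho * sqrt((n-2)/(1-rho^2)) = 4.4176 ~ t(9).
Step 5: Two-sided p-value from the t-distribution with 9 df = 0.001677.
Step 6: alpha = 0.1. reject H0.

rho = 0.8273, p = 0.001677, reject H0 at alpha = 0.1.


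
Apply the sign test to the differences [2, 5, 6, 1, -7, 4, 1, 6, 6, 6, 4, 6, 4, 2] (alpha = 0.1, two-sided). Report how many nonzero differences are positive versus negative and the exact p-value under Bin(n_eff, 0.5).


Step 1: Discard zero differences. Original n = 14; n_eff = number of nonzero differences = 14.
Nonzero differences (with sign): +2, +5, +6, +1, -7, +4, +1, +6, +6, +6, +4, +6, +4, +2
Step 2: Count signs: positive = 13, negative = 1.
Step 3: Under H0: P(positive) = 0.5, so the number of positives S ~ Bin(14, 0.5).
Step 4: Two-sided exact p-value = sum of Bin(14,0.5) probabilities at or below the observed probability = 0.001831.
Step 5: alpha = 0.1. reject H0.

n_eff = 14, pos = 13, neg = 1, p = 0.001831, reject H0.


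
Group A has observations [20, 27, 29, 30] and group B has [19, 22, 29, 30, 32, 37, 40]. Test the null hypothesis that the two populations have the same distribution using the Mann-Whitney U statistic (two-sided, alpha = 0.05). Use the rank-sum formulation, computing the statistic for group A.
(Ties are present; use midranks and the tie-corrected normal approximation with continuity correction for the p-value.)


Step 1: Combine and sort all 11 observations; assign midranks.
sorted (value, group): (19,Y), (20,X), (22,Y), (27,X), (29,X), (29,Y), (30,X), (30,Y), (32,Y), (37,Y), (40,Y)
ranks: 19->1, 20->2, 22->3, 27->4, 29->5.5, 29->5.5, 30->7.5, 30->7.5, 32->9, 37->10, 40->11
Step 2: Rank sum for X: R1 = 2 + 4 + 5.5 + 7.5 = 19.
Step 3: U_X = R1 - n1(n1+1)/2 = 19 - 4*5/2 = 19 - 10 = 9.
       U_Y = n1*n2 - U_X = 28 - 9 = 19.
Step 4: Ties are present, so use the tie-corrected normal approximation (with continuity correction) for the p-value.
Step 5: p-value = 0.392932; compare to alpha = 0.05. fail to reject H0.

U_X = 9, p = 0.392932, fail to reject H0 at alpha = 0.05.


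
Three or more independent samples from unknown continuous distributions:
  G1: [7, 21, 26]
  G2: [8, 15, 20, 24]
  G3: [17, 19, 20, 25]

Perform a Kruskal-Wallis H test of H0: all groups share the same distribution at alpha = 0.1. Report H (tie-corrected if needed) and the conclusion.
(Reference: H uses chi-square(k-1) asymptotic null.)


Step 1: Combine all N = 11 observations and assign midranks.
sorted (value, group, rank): (7,G1,1), (8,G2,2), (15,G2,3), (17,G3,4), (19,G3,5), (20,G2,6.5), (20,G3,6.5), (21,G1,8), (24,G2,9), (25,G3,10), (26,G1,11)
Step 2: Sum ranks within each group.
R_1 = 20 (n_1 = 3)
R_2 = 20.5 (n_2 = 4)
R_3 = 25.5 (n_3 = 4)
Step 3: H = 12/(N(N+1)) * sum(R_i^2/n_i) - 3(N+1)
     = 12/(11*12) * (20^2/3 + 20.5^2/4 + 25.5^2/4) - 3*12
     = 0.090909 * 400.958 - 36
     = 0.450758.
Step 4: Ties present; correction factor C = 1 - 6/(11^3 - 11) = 0.995455. Corrected H = 0.450758 / 0.995455 = 0.452816.
Step 5: Under H0, H ~ chi^2(2); p-value = 0.797393.
Step 6: alpha = 0.1. fail to reject H0.

H = 0.4528, df = 2, p = 0.797393, fail to reject H0.


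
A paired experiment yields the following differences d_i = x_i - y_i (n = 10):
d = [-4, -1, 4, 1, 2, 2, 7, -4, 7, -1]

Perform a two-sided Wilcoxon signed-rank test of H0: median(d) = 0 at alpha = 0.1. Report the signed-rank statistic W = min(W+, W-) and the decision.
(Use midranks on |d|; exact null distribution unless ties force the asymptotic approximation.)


Step 1: Drop any zero differences (none here) and take |d_i|.
|d| = [4, 1, 4, 1, 2, 2, 7, 4, 7, 1]
Step 2: Midrank |d_i| (ties get averaged ranks).
ranks: |4|->7, |1|->2, |4|->7, |1|->2, |2|->4.5, |2|->4.5, |7|->9.5, |4|->7, |7|->9.5, |1|->2
Step 3: Attach original signs; sum ranks with positive sign and with negative sign.
W+ = 7 + 2 + 4.5 + 4.5 + 9.5 + 9.5 = 37
W- = 7 + 2 + 7 + 2 = 18
(Check: W+ + W- = 55 should equal n(n+1)/2 = 55.)
Step 4: Test statistic W = min(W+, W-) = 18.
Step 5: Ties in |d|, so use the tie-corrected normal approximation.
        E[W] = n(n+1)/4 = 10*11/4 = 27.5.
        Tie groups: |d|=1 (t=3), |d|=2 (t=2), |d|=4 (t=3), |d|=7 (t=2); sum(t^3 - t) = 60.
        Var[W] = n(n+1)(2n+1)/24 - sum(t^3-t)/48 = 2310/24 - 60/48 = 95.
        z = (W - E[W]) / sqrt(Var[W]) = (18 - 27.5) / 9.7468 = -0.9747.
        Two-sided p = 2*Phi(z) = 0.329719.
Step 6: alpha = 0.1. fail to reject H0.

W+ = 37, W- = 18, W = min = 18, p = 0.329719, fail to reject H0.


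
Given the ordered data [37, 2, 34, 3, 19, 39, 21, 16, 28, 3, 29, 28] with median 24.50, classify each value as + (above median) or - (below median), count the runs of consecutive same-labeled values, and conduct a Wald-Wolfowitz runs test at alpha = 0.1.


Step 1: Compute median = 24.50; label A = above, B = below.
Labels in order: ABABBABBABAA  (n_A = 6, n_B = 6)
Step 2: Count runs R = 9.
Step 3: Under H0 (random ordering), E[R] = 2*n_A*n_B/(n_A+n_B) + 1 = 2*6*6/12 + 1 = 7.0000.
        Var[R] = 2*n_A*n_B*(2*n_A*n_B - n_A - n_B) / ((n_A+n_B)^2 * (n_A+n_B-1)) = 4320/1584 = 2.7273.
        SD[R] = 1.6514.
Step 4: Continuity-corrected z = (R - 0.5 - E[R]) / SD[R] = (9 - 0.5 - 7.0000) / 1.6514 = 0.9083.
Step 5: Two-sided p-value via normal approximation = 2*(1 - Phi(|z|)) = 0.363722.
Step 6: alpha = 0.1. fail to reject H0.

R = 9, z = 0.9083, p = 0.363722, fail to reject H0.


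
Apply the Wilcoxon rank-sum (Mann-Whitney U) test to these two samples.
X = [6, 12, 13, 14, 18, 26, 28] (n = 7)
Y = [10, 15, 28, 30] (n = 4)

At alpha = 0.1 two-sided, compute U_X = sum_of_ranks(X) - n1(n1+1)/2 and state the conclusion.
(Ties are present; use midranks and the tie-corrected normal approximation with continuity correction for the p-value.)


Step 1: Combine and sort all 11 observations; assign midranks.
sorted (value, group): (6,X), (10,Y), (12,X), (13,X), (14,X), (15,Y), (18,X), (26,X), (28,X), (28,Y), (30,Y)
ranks: 6->1, 10->2, 12->3, 13->4, 14->5, 15->6, 18->7, 26->8, 28->9.5, 28->9.5, 30->11
Step 2: Rank sum for X: R1 = 1 + 3 + 4 + 5 + 7 + 8 + 9.5 = 37.5.
Step 3: U_X = R1 - n1(n1+1)/2 = 37.5 - 7*8/2 = 37.5 - 28 = 9.5.
       U_Y = n1*n2 - U_X = 28 - 9.5 = 18.5.
Step 4: Ties are present, so use the tie-corrected normal approximation (with continuity correction) for the p-value.
Step 5: p-value = 0.448659; compare to alpha = 0.1. fail to reject H0.

U_X = 9.5, p = 0.448659, fail to reject H0 at alpha = 0.1.


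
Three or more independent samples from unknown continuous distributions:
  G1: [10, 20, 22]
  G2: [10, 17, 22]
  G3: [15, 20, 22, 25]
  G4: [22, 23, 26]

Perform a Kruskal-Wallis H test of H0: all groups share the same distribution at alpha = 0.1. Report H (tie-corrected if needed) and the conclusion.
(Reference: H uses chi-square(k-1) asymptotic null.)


Step 1: Combine all N = 13 observations and assign midranks.
sorted (value, group, rank): (10,G1,1.5), (10,G2,1.5), (15,G3,3), (17,G2,4), (20,G1,5.5), (20,G3,5.5), (22,G1,8.5), (22,G2,8.5), (22,G3,8.5), (22,G4,8.5), (23,G4,11), (25,G3,12), (26,G4,13)
Step 2: Sum ranks within each group.
R_1 = 15.5 (n_1 = 3)
R_2 = 14 (n_2 = 3)
R_3 = 29 (n_3 = 4)
R_4 = 32.5 (n_4 = 3)
Step 3: H = 12/(N(N+1)) * sum(R_i^2/n_i) - 3(N+1)
     = 12/(13*14) * (15.5^2/3 + 14^2/3 + 29^2/4 + 32.5^2/3) - 3*14
     = 0.065934 * 707.75 - 42
     = 4.664835.
Step 4: Ties present; correction factor C = 1 - 72/(13^3 - 13) = 0.967033. Corrected H = 4.664835 / 0.967033 = 4.823864.
Step 5: Under H0, H ~ chi^2(3); p-value = 0.185158.
Step 6: alpha = 0.1. fail to reject H0.

H = 4.8239, df = 3, p = 0.185158, fail to reject H0.


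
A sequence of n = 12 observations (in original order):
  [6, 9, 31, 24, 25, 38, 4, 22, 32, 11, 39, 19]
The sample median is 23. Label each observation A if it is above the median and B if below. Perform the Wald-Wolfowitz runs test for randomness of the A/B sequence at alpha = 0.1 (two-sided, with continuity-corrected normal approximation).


Step 1: Compute median = 23; label A = above, B = below.
Labels in order: BBAAAABBABAB  (n_A = 6, n_B = 6)
Step 2: Count runs R = 7.
Step 3: Under H0 (random ordering), E[R] = 2*n_A*n_B/(n_A+n_B) + 1 = 2*6*6/12 + 1 = 7.0000.
        Var[R] = 2*n_A*n_B*(2*n_A*n_B - n_A - n_B) / ((n_A+n_B)^2 * (n_A+n_B-1)) = 4320/1584 = 2.7273.
        SD[R] = 1.6514.
Step 4: R = E[R], so z = 0 with no continuity correction.
Step 5: Two-sided p-value via normal approximation = 2*(1 - Phi(|z|)) = 1.000000.
Step 6: alpha = 0.1. fail to reject H0.

R = 7, z = 0.0000, p = 1.000000, fail to reject H0.


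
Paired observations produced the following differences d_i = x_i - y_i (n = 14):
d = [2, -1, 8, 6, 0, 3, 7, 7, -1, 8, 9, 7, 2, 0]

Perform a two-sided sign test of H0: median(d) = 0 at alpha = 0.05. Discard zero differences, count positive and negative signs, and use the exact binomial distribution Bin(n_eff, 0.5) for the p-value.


Step 1: Discard zero differences. Original n = 14; n_eff = number of nonzero differences = 12.
Nonzero differences (with sign): +2, -1, +8, +6, +3, +7, +7, -1, +8, +9, +7, +2
Step 2: Count signs: positive = 10, negative = 2.
Step 3: Under H0: P(positive) = 0.5, so the number of positives S ~ Bin(12, 0.5).
Step 4: Two-sided exact p-value = sum of Bin(12,0.5) probabilities at or below the observed probability = 0.038574.
Step 5: alpha = 0.05. reject H0.

n_eff = 12, pos = 10, neg = 2, p = 0.038574, reject H0.


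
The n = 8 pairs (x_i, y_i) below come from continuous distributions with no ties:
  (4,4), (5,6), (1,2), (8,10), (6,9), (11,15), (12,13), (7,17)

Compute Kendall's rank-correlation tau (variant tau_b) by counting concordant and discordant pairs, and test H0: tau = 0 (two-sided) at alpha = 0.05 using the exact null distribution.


Step 1: Enumerate the 28 unordered pairs (i,j) with i<j and classify each by sign(x_j-x_i) * sign(y_j-y_i).
  (1,2):dx=+1,dy=+2->C; (1,3):dx=-3,dy=-2->C; (1,4):dx=+4,dy=+6->C; (1,5):dx=+2,dy=+5->C
  (1,6):dx=+7,dy=+11->C; (1,7):dx=+8,dy=+9->C; (1,8):dx=+3,dy=+13->C; (2,3):dx=-4,dy=-4->C
  (2,4):dx=+3,dy=+4->C; (2,5):dx=+1,dy=+3->C; (2,6):dx=+6,dy=+9->C; (2,7):dx=+7,dy=+7->C
  (2,8):dx=+2,dy=+11->C; (3,4):dx=+7,dy=+8->C; (3,5):dx=+5,dy=+7->C; (3,6):dx=+10,dy=+13->C
  (3,7):dx=+11,dy=+11->C; (3,8):dx=+6,dy=+15->C; (4,5):dx=-2,dy=-1->C; (4,6):dx=+3,dy=+5->C
  (4,7):dx=+4,dy=+3->C; (4,8):dx=-1,dy=+7->D; (5,6):dx=+5,dy=+6->C; (5,7):dx=+6,dy=+4->C
  (5,8):dx=+1,dy=+8->C; (6,7):dx=+1,dy=-2->D; (6,8):dx=-4,dy=+2->D; (7,8):dx=-5,dy=+4->D
Step 2: C = 24, D = 4, total pairs = 28.
Step 3: tau = (C - D)/(n(n-1)/2) = (24 - 4)/28 = 0.714286.
Step 4: Exact two-sided p-value (enumerate n! = 40320 permutations of y under H0): p = 0.014137.
Step 5: alpha = 0.05. reject H0.

tau_b = 0.7143 (C=24, D=4), p = 0.014137, reject H0.


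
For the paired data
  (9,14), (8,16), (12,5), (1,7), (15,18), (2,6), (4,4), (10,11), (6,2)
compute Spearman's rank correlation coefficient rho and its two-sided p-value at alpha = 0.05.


Step 1: Rank x and y separately (midranks; no ties here).
rank(x): 9->6, 8->5, 12->8, 1->1, 15->9, 2->2, 4->3, 10->7, 6->4
rank(y): 14->7, 16->8, 5->3, 7->5, 18->9, 6->4, 4->2, 11->6, 2->1
Step 2: d_i = R_x(i) - R_y(i); compute d_i^2.
  (6-7)^2=1, (5-8)^2=9, (8-3)^2=25, (1-5)^2=16, (9-9)^2=0, (2-4)^2=4, (3-2)^2=1, (7-6)^2=1, (4-1)^2=9
sum(d^2) = 66.
Step 3: rho = 1 - 6*66 / (9*(9^2 - 1)) = 1 - 396/720 = 0.450000.
Step 4: Under H0, t = rho * sqrt((n-2)/(1-rho^2)) = 1.3332 ~ t(7).
Step 5: Two-sided p-value from the t-distribution with 7 df = 0.224216.
Step 6: alpha = 0.05. fail to reject H0.

rho = 0.4500, p = 0.224216, fail to reject H0 at alpha = 0.05.


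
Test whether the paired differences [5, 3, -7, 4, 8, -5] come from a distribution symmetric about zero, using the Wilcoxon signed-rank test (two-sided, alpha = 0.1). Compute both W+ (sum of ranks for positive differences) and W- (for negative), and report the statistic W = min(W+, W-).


Step 1: Drop any zero differences (none here) and take |d_i|.
|d| = [5, 3, 7, 4, 8, 5]
Step 2: Midrank |d_i| (ties get averaged ranks).
ranks: |5|->3.5, |3|->1, |7|->5, |4|->2, |8|->6, |5|->3.5
Step 3: Attach original signs; sum ranks with positive sign and with negative sign.
W+ = 3.5 + 1 + 2 + 6 = 12.5
W- = 5 + 3.5 = 8.5
(Check: W+ + W- = 21 should equal n(n+1)/2 = 21.)
Step 4: Test statistic W = min(W+, W-) = 8.5.
Step 5: Ties in |d|, so use the tie-corrected normal approximation.
        E[W] = n(n+1)/4 = 6*7/4 = 10.5.
        Tie groups: |d|=5 (t=2); sum(t^3 - t) = 6.
        Var[W] = n(n+1)(2n+1)/24 - sum(t^3-t)/48 = 546/24 - 6/48 = 22.625.
        z = (W - E[W]) / sqrt(Var[W]) = (8.5 - 10.5) / 4.7566 = -0.4205.
        Two-sided p = 2*Phi(z) = 0.674142.
Step 6: alpha = 0.1. fail to reject H0.

W+ = 12.5, W- = 8.5, W = min = 8.5, p = 0.674142, fail to reject H0.


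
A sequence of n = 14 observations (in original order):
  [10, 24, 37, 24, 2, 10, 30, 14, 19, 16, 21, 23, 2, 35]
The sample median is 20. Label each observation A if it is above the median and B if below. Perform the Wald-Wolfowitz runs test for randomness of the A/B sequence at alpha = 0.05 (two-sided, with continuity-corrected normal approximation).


Step 1: Compute median = 20; label A = above, B = below.
Labels in order: BAAABBABBBAABA  (n_A = 7, n_B = 7)
Step 2: Count runs R = 8.
Step 3: Under H0 (random ordering), E[R] = 2*n_A*n_B/(n_A+n_B) + 1 = 2*7*7/14 + 1 = 8.0000.
        Var[R] = 2*n_A*n_B*(2*n_A*n_B - n_A - n_B) / ((n_A+n_B)^2 * (n_A+n_B-1)) = 8232/2548 = 3.2308.
        SD[R] = 1.7974.
Step 4: R = E[R], so z = 0 with no continuity correction.
Step 5: Two-sided p-value via normal approximation = 2*(1 - Phi(|z|)) = 1.000000.
Step 6: alpha = 0.05. fail to reject H0.

R = 8, z = 0.0000, p = 1.000000, fail to reject H0.


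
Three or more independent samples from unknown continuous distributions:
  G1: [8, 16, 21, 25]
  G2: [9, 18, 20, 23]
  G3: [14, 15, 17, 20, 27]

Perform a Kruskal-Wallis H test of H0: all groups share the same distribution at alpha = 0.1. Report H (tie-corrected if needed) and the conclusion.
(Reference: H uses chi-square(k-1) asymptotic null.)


Step 1: Combine all N = 13 observations and assign midranks.
sorted (value, group, rank): (8,G1,1), (9,G2,2), (14,G3,3), (15,G3,4), (16,G1,5), (17,G3,6), (18,G2,7), (20,G2,8.5), (20,G3,8.5), (21,G1,10), (23,G2,11), (25,G1,12), (27,G3,13)
Step 2: Sum ranks within each group.
R_1 = 28 (n_1 = 4)
R_2 = 28.5 (n_2 = 4)
R_3 = 34.5 (n_3 = 5)
Step 3: H = 12/(N(N+1)) * sum(R_i^2/n_i) - 3(N+1)
     = 12/(13*14) * (28^2/4 + 28.5^2/4 + 34.5^2/5) - 3*14
     = 0.065934 * 637.112 - 42
     = 0.007418.
Step 4: Ties present; correction factor C = 1 - 6/(13^3 - 13) = 0.997253. Corrected H = 0.007418 / 0.997253 = 0.007438.
Step 5: Under H0, H ~ chi^2(2); p-value = 0.996288.
Step 6: alpha = 0.1. fail to reject H0.

H = 0.0074, df = 2, p = 0.996288, fail to reject H0.


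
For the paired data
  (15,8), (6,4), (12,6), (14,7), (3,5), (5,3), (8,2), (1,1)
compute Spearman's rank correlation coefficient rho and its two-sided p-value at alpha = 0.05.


Step 1: Rank x and y separately (midranks; no ties here).
rank(x): 15->8, 6->4, 12->6, 14->7, 3->2, 5->3, 8->5, 1->1
rank(y): 8->8, 4->4, 6->6, 7->7, 5->5, 3->3, 2->2, 1->1
Step 2: d_i = R_x(i) - R_y(i); compute d_i^2.
  (8-8)^2=0, (4-4)^2=0, (6-6)^2=0, (7-7)^2=0, (2-5)^2=9, (3-3)^2=0, (5-2)^2=9, (1-1)^2=0
sum(d^2) = 18.
Step 3: rho = 1 - 6*18 / (8*(8^2 - 1)) = 1 - 108/504 = 0.785714.
Step 4: Under H0, t = rho * sqrt((n-2)/(1-rho^2)) = 3.1113 ~ t(6).
Step 5: Two-sided p-value from the t-distribution with 6 df = 0.020815.
Step 6: alpha = 0.05. reject H0.

rho = 0.7857, p = 0.020815, reject H0 at alpha = 0.05.


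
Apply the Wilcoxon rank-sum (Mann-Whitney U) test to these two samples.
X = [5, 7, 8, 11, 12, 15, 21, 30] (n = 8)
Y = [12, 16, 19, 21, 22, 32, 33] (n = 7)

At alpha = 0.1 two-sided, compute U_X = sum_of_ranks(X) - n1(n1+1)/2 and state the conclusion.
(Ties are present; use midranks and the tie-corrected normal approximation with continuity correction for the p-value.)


Step 1: Combine and sort all 15 observations; assign midranks.
sorted (value, group): (5,X), (7,X), (8,X), (11,X), (12,X), (12,Y), (15,X), (16,Y), (19,Y), (21,X), (21,Y), (22,Y), (30,X), (32,Y), (33,Y)
ranks: 5->1, 7->2, 8->3, 11->4, 12->5.5, 12->5.5, 15->7, 16->8, 19->9, 21->10.5, 21->10.5, 22->12, 30->13, 32->14, 33->15
Step 2: Rank sum for X: R1 = 1 + 2 + 3 + 4 + 5.5 + 7 + 10.5 + 13 = 46.
Step 3: U_X = R1 - n1(n1+1)/2 = 46 - 8*9/2 = 46 - 36 = 10.
       U_Y = n1*n2 - U_X = 56 - 10 = 46.
Step 4: Ties are present, so use the tie-corrected normal approximation (with continuity correction) for the p-value.
Step 5: p-value = 0.042473; compare to alpha = 0.1. reject H0.

U_X = 10, p = 0.042473, reject H0 at alpha = 0.1.


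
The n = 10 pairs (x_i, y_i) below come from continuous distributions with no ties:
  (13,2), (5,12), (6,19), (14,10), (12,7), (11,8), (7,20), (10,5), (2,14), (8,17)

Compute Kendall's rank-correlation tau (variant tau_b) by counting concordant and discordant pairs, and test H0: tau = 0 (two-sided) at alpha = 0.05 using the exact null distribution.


Step 1: Enumerate the 45 unordered pairs (i,j) with i<j and classify each by sign(x_j-x_i) * sign(y_j-y_i).
  (1,2):dx=-8,dy=+10->D; (1,3):dx=-7,dy=+17->D; (1,4):dx=+1,dy=+8->C; (1,5):dx=-1,dy=+5->D
  (1,6):dx=-2,dy=+6->D; (1,7):dx=-6,dy=+18->D; (1,8):dx=-3,dy=+3->D; (1,9):dx=-11,dy=+12->D
  (1,10):dx=-5,dy=+15->D; (2,3):dx=+1,dy=+7->C; (2,4):dx=+9,dy=-2->D; (2,5):dx=+7,dy=-5->D
  (2,6):dx=+6,dy=-4->D; (2,7):dx=+2,dy=+8->C; (2,8):dx=+5,dy=-7->D; (2,9):dx=-3,dy=+2->D
  (2,10):dx=+3,dy=+5->C; (3,4):dx=+8,dy=-9->D; (3,5):dx=+6,dy=-12->D; (3,6):dx=+5,dy=-11->D
  (3,7):dx=+1,dy=+1->C; (3,8):dx=+4,dy=-14->D; (3,9):dx=-4,dy=-5->C; (3,10):dx=+2,dy=-2->D
  (4,5):dx=-2,dy=-3->C; (4,6):dx=-3,dy=-2->C; (4,7):dx=-7,dy=+10->D; (4,8):dx=-4,dy=-5->C
  (4,9):dx=-12,dy=+4->D; (4,10):dx=-6,dy=+7->D; (5,6):dx=-1,dy=+1->D; (5,7):dx=-5,dy=+13->D
  (5,8):dx=-2,dy=-2->C; (5,9):dx=-10,dy=+7->D; (5,10):dx=-4,dy=+10->D; (6,7):dx=-4,dy=+12->D
  (6,8):dx=-1,dy=-3->C; (6,9):dx=-9,dy=+6->D; (6,10):dx=-3,dy=+9->D; (7,8):dx=+3,dy=-15->D
  (7,9):dx=-5,dy=-6->C; (7,10):dx=+1,dy=-3->D; (8,9):dx=-8,dy=+9->D; (8,10):dx=-2,dy=+12->D
  (9,10):dx=+6,dy=+3->C
Step 2: C = 13, D = 32, total pairs = 45.
Step 3: tau = (C - D)/(n(n-1)/2) = (13 - 32)/45 = -0.422222.
Step 4: Exact two-sided p-value (enumerate n! = 3628800 permutations of y under H0): p = 0.108313.
Step 5: alpha = 0.05. fail to reject H0.

tau_b = -0.4222 (C=13, D=32), p = 0.108313, fail to reject H0.


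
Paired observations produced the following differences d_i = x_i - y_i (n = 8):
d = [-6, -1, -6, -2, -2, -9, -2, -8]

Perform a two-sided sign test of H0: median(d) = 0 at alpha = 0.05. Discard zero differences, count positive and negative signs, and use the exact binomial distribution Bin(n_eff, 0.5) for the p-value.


Step 1: Discard zero differences. Original n = 8; n_eff = number of nonzero differences = 8.
Nonzero differences (with sign): -6, -1, -6, -2, -2, -9, -2, -8
Step 2: Count signs: positive = 0, negative = 8.
Step 3: Under H0: P(positive) = 0.5, so the number of positives S ~ Bin(8, 0.5).
Step 4: Two-sided exact p-value = sum of Bin(8,0.5) probabilities at or below the observed probability = 0.007812.
Step 5: alpha = 0.05. reject H0.

n_eff = 8, pos = 0, neg = 8, p = 0.007812, reject H0.


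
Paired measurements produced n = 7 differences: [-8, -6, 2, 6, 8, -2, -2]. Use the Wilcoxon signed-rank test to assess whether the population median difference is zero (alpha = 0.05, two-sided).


Step 1: Drop any zero differences (none here) and take |d_i|.
|d| = [8, 6, 2, 6, 8, 2, 2]
Step 2: Midrank |d_i| (ties get averaged ranks).
ranks: |8|->6.5, |6|->4.5, |2|->2, |6|->4.5, |8|->6.5, |2|->2, |2|->2
Step 3: Attach original signs; sum ranks with positive sign and with negative sign.
W+ = 2 + 4.5 + 6.5 = 13
W- = 6.5 + 4.5 + 2 + 2 = 15
(Check: W+ + W- = 28 should equal n(n+1)/2 = 28.)
Step 4: Test statistic W = min(W+, W-) = 13.
Step 5: Ties in |d|, so use the tie-corrected normal approximation.
        E[W] = n(n+1)/4 = 7*8/4 = 14.
        Tie groups: |d|=2 (t=3), |d|=6 (t=2), |d|=8 (t=2); sum(t^3 - t) = 36.
        Var[W] = n(n+1)(2n+1)/24 - sum(t^3-t)/48 = 840/24 - 36/48 = 34.25.
        z = (W - E[W]) / sqrt(Var[W]) = (13 - 14) / 5.8523 = -0.1709.
        Two-sided p = 2*Phi(z) = 0.864325.
Step 6: alpha = 0.05. fail to reject H0.

W+ = 13, W- = 15, W = min = 13, p = 0.864325, fail to reject H0.


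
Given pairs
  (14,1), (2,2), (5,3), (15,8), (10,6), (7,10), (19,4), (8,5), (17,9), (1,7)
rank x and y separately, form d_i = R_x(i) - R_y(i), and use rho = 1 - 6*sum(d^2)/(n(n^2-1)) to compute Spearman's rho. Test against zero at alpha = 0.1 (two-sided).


Step 1: Rank x and y separately (midranks; no ties here).
rank(x): 14->7, 2->2, 5->3, 15->8, 10->6, 7->4, 19->10, 8->5, 17->9, 1->1
rank(y): 1->1, 2->2, 3->3, 8->8, 6->6, 10->10, 4->4, 5->5, 9->9, 7->7
Step 2: d_i = R_x(i) - R_y(i); compute d_i^2.
  (7-1)^2=36, (2-2)^2=0, (3-3)^2=0, (8-8)^2=0, (6-6)^2=0, (4-10)^2=36, (10-4)^2=36, (5-5)^2=0, (9-9)^2=0, (1-7)^2=36
sum(d^2) = 144.
Step 3: rho = 1 - 6*144 / (10*(10^2 - 1)) = 1 - 864/990 = 0.127273.
Step 4: Under H0, t = rho * sqrt((n-2)/(1-rho^2)) = 0.3629 ~ t(8).
Step 5: Two-sided p-value from the t-distribution with 8 df = 0.726057.
Step 6: alpha = 0.1. fail to reject H0.

rho = 0.1273, p = 0.726057, fail to reject H0 at alpha = 0.1.


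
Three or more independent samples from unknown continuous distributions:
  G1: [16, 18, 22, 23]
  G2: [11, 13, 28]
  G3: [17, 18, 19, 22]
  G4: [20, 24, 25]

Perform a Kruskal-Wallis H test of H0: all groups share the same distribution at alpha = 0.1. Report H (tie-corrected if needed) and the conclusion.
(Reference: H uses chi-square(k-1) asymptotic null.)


Step 1: Combine all N = 14 observations and assign midranks.
sorted (value, group, rank): (11,G2,1), (13,G2,2), (16,G1,3), (17,G3,4), (18,G1,5.5), (18,G3,5.5), (19,G3,7), (20,G4,8), (22,G1,9.5), (22,G3,9.5), (23,G1,11), (24,G4,12), (25,G4,13), (28,G2,14)
Step 2: Sum ranks within each group.
R_1 = 29 (n_1 = 4)
R_2 = 17 (n_2 = 3)
R_3 = 26 (n_3 = 4)
R_4 = 33 (n_4 = 3)
Step 3: H = 12/(N(N+1)) * sum(R_i^2/n_i) - 3(N+1)
     = 12/(14*15) * (29^2/4 + 17^2/3 + 26^2/4 + 33^2/3) - 3*15
     = 0.057143 * 838.583 - 45
     = 2.919048.
Step 4: Ties present; correction factor C = 1 - 12/(14^3 - 14) = 0.995604. Corrected H = 2.919048 / 0.995604 = 2.931935.
Step 5: Under H0, H ~ chi^2(3); p-value = 0.402239.
Step 6: alpha = 0.1. fail to reject H0.

H = 2.9319, df = 3, p = 0.402239, fail to reject H0.


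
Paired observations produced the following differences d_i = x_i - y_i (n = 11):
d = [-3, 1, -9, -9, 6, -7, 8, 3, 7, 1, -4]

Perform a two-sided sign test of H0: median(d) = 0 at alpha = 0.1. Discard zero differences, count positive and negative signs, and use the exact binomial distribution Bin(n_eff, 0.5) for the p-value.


Step 1: Discard zero differences. Original n = 11; n_eff = number of nonzero differences = 11.
Nonzero differences (with sign): -3, +1, -9, -9, +6, -7, +8, +3, +7, +1, -4
Step 2: Count signs: positive = 6, negative = 5.
Step 3: Under H0: P(positive) = 0.5, so the number of positives S ~ Bin(11, 0.5).
Step 4: Two-sided exact p-value = sum of Bin(11,0.5) probabilities at or below the observed probability = 1.000000.
Step 5: alpha = 0.1. fail to reject H0.

n_eff = 11, pos = 6, neg = 5, p = 1.000000, fail to reject H0.


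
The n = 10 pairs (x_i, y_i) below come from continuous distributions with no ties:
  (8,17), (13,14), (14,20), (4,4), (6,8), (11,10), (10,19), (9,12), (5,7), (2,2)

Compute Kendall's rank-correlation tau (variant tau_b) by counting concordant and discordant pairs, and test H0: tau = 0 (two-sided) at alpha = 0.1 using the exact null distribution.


Step 1: Enumerate the 45 unordered pairs (i,j) with i<j and classify each by sign(x_j-x_i) * sign(y_j-y_i).
  (1,2):dx=+5,dy=-3->D; (1,3):dx=+6,dy=+3->C; (1,4):dx=-4,dy=-13->C; (1,5):dx=-2,dy=-9->C
  (1,6):dx=+3,dy=-7->D; (1,7):dx=+2,dy=+2->C; (1,8):dx=+1,dy=-5->D; (1,9):dx=-3,dy=-10->C
  (1,10):dx=-6,dy=-15->C; (2,3):dx=+1,dy=+6->C; (2,4):dx=-9,dy=-10->C; (2,5):dx=-7,dy=-6->C
  (2,6):dx=-2,dy=-4->C; (2,7):dx=-3,dy=+5->D; (2,8):dx=-4,dy=-2->C; (2,9):dx=-8,dy=-7->C
  (2,10):dx=-11,dy=-12->C; (3,4):dx=-10,dy=-16->C; (3,5):dx=-8,dy=-12->C; (3,6):dx=-3,dy=-10->C
  (3,7):dx=-4,dy=-1->C; (3,8):dx=-5,dy=-8->C; (3,9):dx=-9,dy=-13->C; (3,10):dx=-12,dy=-18->C
  (4,5):dx=+2,dy=+4->C; (4,6):dx=+7,dy=+6->C; (4,7):dx=+6,dy=+15->C; (4,8):dx=+5,dy=+8->C
  (4,9):dx=+1,dy=+3->C; (4,10):dx=-2,dy=-2->C; (5,6):dx=+5,dy=+2->C; (5,7):dx=+4,dy=+11->C
  (5,8):dx=+3,dy=+4->C; (5,9):dx=-1,dy=-1->C; (5,10):dx=-4,dy=-6->C; (6,7):dx=-1,dy=+9->D
  (6,8):dx=-2,dy=+2->D; (6,9):dx=-6,dy=-3->C; (6,10):dx=-9,dy=-8->C; (7,8):dx=-1,dy=-7->C
  (7,9):dx=-5,dy=-12->C; (7,10):dx=-8,dy=-17->C; (8,9):dx=-4,dy=-5->C; (8,10):dx=-7,dy=-10->C
  (9,10):dx=-3,dy=-5->C
Step 2: C = 39, D = 6, total pairs = 45.
Step 3: tau = (C - D)/(n(n-1)/2) = (39 - 6)/45 = 0.733333.
Step 4: Exact two-sided p-value (enumerate n! = 3628800 permutations of y under H0): p = 0.002213.
Step 5: alpha = 0.1. reject H0.

tau_b = 0.7333 (C=39, D=6), p = 0.002213, reject H0.


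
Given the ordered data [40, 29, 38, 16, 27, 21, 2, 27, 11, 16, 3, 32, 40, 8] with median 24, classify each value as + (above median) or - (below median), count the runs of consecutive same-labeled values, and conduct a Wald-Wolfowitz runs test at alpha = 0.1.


Step 1: Compute median = 24; label A = above, B = below.
Labels in order: AAABABBABBBAAB  (n_A = 7, n_B = 7)
Step 2: Count runs R = 8.
Step 3: Under H0 (random ordering), E[R] = 2*n_A*n_B/(n_A+n_B) + 1 = 2*7*7/14 + 1 = 8.0000.
        Var[R] = 2*n_A*n_B*(2*n_A*n_B - n_A - n_B) / ((n_A+n_B)^2 * (n_A+n_B-1)) = 8232/2548 = 3.2308.
        SD[R] = 1.7974.
Step 4: R = E[R], so z = 0 with no continuity correction.
Step 5: Two-sided p-value via normal approximation = 2*(1 - Phi(|z|)) = 1.000000.
Step 6: alpha = 0.1. fail to reject H0.

R = 8, z = 0.0000, p = 1.000000, fail to reject H0.


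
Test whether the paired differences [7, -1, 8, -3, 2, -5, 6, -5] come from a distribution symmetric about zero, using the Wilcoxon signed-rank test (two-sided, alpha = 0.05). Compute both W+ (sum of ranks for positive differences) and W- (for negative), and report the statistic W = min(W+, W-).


Step 1: Drop any zero differences (none here) and take |d_i|.
|d| = [7, 1, 8, 3, 2, 5, 6, 5]
Step 2: Midrank |d_i| (ties get averaged ranks).
ranks: |7|->7, |1|->1, |8|->8, |3|->3, |2|->2, |5|->4.5, |6|->6, |5|->4.5
Step 3: Attach original signs; sum ranks with positive sign and with negative sign.
W+ = 7 + 8 + 2 + 6 = 23
W- = 1 + 3 + 4.5 + 4.5 = 13
(Check: W+ + W- = 36 should equal n(n+1)/2 = 36.)
Step 4: Test statistic W = min(W+, W-) = 13.
Step 5: Ties in |d|, so use the tie-corrected normal approximation.
        E[W] = n(n+1)/4 = 8*9/4 = 18.
        Tie groups: |d|=5 (t=2); sum(t^3 - t) = 6.
        Var[W] = n(n+1)(2n+1)/24 - sum(t^3-t)/48 = 1224/24 - 6/48 = 50.875.
        z = (W - E[W]) / sqrt(Var[W]) = (13 - 18) / 7.1327 = -0.7010.
        Two-sided p = 2*Phi(z) = 0.483303.
Step 6: alpha = 0.05. fail to reject H0.

W+ = 23, W- = 13, W = min = 13, p = 0.483303, fail to reject H0.


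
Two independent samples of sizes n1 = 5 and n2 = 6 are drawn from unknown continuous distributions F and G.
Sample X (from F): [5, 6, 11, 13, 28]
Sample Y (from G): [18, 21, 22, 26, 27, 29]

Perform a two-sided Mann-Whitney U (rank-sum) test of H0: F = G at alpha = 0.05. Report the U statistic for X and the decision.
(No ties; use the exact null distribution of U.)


Step 1: Combine and sort all 11 observations; assign midranks.
sorted (value, group): (5,X), (6,X), (11,X), (13,X), (18,Y), (21,Y), (22,Y), (26,Y), (27,Y), (28,X), (29,Y)
ranks: 5->1, 6->2, 11->3, 13->4, 18->5, 21->6, 22->7, 26->8, 27->9, 28->10, 29->11
Step 2: Rank sum for X: R1 = 1 + 2 + 3 + 4 + 10 = 20.
Step 3: U_X = R1 - n1(n1+1)/2 = 20 - 5*6/2 = 20 - 15 = 5.
       U_Y = n1*n2 - U_X = 30 - 5 = 25.
Step 4: No ties, so the exact null distribution of U (based on enumerating the C(11,5) = 462 equally likely rank assignments) gives the two-sided p-value.
Step 5: p-value = 0.082251; compare to alpha = 0.05. fail to reject H0.

U_X = 5, p = 0.082251, fail to reject H0 at alpha = 0.05.
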